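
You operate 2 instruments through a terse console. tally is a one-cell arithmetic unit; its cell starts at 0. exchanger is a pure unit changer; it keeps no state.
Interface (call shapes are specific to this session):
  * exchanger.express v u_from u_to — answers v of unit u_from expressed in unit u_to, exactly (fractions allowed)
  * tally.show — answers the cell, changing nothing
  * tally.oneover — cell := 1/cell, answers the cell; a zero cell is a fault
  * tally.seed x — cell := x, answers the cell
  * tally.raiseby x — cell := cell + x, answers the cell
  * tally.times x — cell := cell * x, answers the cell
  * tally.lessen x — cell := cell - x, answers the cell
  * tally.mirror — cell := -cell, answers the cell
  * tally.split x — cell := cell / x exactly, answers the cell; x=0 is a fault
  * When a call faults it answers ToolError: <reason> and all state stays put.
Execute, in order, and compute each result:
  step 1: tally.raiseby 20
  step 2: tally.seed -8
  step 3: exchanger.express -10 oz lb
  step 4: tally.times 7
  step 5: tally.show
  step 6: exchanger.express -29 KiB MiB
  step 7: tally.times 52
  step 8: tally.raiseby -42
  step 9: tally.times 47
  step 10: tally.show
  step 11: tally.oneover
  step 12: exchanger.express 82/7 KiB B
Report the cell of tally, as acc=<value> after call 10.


Answer: acc=-138838

Derivation:
Using tally.raiseby using x='20', giving 20.
I invoke tally.seed using x='-8', yielding -8.
Calling exchanger.express using v='-10', u_from='oz', u_to='lb', and observe -5/8.
Next I call tally.times using x='7', — result: -56.
I run tally.show(), → -56.
I try exchanger.express using v='-29', u_from='KiB', u_to='MiB', and observe -29/1024.
I run tally.times using x='52', and observe -2912.
I invoke tally.raiseby using x='-42', yielding -2954.
Next I call tally.times using x='47', — result: -138838.
Using tally.show, and see -138838.
I call tally.oneover(), and see -1/138838.
Using exchanger.express using v='82/7', u_from='KiB', u_to='B', yielding 83968/7.


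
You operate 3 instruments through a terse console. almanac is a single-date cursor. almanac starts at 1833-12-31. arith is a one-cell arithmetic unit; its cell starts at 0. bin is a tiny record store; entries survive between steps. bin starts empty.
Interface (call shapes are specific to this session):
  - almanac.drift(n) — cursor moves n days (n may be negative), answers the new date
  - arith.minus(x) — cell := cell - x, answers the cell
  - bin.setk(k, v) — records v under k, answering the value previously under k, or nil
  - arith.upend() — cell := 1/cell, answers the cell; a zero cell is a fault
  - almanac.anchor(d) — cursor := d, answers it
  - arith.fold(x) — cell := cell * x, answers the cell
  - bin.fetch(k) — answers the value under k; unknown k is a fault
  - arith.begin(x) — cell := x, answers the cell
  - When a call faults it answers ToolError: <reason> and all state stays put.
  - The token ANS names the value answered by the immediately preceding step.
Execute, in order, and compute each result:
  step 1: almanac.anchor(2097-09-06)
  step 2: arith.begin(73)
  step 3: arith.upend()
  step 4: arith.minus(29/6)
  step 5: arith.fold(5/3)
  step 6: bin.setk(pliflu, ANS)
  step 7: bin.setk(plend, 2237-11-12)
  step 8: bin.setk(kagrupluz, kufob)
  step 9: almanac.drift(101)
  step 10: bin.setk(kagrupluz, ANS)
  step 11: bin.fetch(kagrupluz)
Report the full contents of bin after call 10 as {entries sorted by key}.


Next I call anchor(d=2097-09-06), and see 2097-09-06.
I call begin(x=73), giving 73.
Then upend, — result: 1/73.
Now I run minus(x=29/6), yielding -2111/438.
Now I run fold(x=5/3), which returns -10555/1314.
Then setk(k=pliflu, v=ANS), and get nil.
I call setk(k=plend, v=2237-11-12), and get nil.
I call setk(k=kagrupluz, v=kufob), yielding nil.
I try drift(n=101), which returns 2097-12-16.
I call setk(k=kagrupluz, v=ANS), which returns kufob.
Next I call fetch(k=kagrupluz), and get 2097-12-16.

Answer: {kagrupluz=2097-12-16, plend=2237-11-12, pliflu=-10555/1314}


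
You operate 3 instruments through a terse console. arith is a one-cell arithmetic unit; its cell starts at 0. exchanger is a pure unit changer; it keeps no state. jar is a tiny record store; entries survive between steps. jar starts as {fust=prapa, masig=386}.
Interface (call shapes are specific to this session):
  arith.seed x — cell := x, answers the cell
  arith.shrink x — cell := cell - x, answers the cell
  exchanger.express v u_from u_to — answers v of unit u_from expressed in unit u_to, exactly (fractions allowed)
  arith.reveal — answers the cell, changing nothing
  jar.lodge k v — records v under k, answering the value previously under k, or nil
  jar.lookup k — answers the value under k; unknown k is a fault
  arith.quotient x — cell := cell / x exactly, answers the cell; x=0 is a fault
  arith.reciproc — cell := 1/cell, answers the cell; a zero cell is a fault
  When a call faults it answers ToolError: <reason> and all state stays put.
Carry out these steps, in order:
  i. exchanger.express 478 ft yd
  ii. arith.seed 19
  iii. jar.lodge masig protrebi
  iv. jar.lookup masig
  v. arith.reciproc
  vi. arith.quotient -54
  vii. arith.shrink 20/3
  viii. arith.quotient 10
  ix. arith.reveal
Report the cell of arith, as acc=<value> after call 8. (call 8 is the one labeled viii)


Answer: acc=-6841/10260

Derivation:
-- express(v='478', u_from='ft', u_to='yd') -> 478/3
-- seed(x='19') -> 19
-- lodge(k='masig', v='protrebi') -> 386
-- lookup(k='masig') -> protrebi
-- reciproc() -> 1/19
-- quotient(x='-54') -> -1/1026
-- shrink(x='20/3') -> -6841/1026
-- quotient(x='10') -> -6841/10260
-- reveal() -> -6841/10260


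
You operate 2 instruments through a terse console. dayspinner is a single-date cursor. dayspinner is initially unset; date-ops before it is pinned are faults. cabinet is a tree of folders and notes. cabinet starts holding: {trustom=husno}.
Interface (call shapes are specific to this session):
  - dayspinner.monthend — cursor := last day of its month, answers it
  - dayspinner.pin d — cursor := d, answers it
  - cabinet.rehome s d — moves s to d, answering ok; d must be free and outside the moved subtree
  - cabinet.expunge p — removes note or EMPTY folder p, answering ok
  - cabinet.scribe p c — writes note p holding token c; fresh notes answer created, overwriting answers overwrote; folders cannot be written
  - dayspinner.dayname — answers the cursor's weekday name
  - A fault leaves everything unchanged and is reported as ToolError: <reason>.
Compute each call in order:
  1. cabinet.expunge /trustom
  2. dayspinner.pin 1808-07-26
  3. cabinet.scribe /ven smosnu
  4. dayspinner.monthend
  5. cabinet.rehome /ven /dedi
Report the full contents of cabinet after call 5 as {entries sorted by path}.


Answer: {dedi=smosnu}

Derivation:
-> cabinet.expunge(p=/trustom)
<- ok
-> dayspinner.pin(d=1808-07-26)
<- 1808-07-26
-> cabinet.scribe(p=/ven, c=smosnu)
<- created
-> dayspinner.monthend()
<- 1808-07-31
-> cabinet.rehome(s=/ven, d=/dedi)
<- ok


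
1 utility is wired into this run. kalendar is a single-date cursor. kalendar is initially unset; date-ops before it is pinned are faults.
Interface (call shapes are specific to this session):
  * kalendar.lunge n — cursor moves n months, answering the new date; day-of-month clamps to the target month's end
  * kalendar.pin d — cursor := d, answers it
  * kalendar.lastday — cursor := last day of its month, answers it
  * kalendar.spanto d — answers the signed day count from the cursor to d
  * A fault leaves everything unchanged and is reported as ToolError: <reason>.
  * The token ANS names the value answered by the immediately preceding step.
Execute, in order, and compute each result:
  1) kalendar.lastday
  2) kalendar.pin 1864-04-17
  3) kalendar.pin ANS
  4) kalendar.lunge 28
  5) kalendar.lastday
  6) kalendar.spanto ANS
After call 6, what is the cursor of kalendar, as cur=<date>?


~$ lastday
= ToolError: no date set
~$ pin 1864-04-17
= 1864-04-17
~$ pin ANS
= 1864-04-17
~$ lunge 28
= 1866-08-17
~$ lastday
= 1866-08-31
~$ spanto ANS
= 0

Answer: cur=1866-08-31


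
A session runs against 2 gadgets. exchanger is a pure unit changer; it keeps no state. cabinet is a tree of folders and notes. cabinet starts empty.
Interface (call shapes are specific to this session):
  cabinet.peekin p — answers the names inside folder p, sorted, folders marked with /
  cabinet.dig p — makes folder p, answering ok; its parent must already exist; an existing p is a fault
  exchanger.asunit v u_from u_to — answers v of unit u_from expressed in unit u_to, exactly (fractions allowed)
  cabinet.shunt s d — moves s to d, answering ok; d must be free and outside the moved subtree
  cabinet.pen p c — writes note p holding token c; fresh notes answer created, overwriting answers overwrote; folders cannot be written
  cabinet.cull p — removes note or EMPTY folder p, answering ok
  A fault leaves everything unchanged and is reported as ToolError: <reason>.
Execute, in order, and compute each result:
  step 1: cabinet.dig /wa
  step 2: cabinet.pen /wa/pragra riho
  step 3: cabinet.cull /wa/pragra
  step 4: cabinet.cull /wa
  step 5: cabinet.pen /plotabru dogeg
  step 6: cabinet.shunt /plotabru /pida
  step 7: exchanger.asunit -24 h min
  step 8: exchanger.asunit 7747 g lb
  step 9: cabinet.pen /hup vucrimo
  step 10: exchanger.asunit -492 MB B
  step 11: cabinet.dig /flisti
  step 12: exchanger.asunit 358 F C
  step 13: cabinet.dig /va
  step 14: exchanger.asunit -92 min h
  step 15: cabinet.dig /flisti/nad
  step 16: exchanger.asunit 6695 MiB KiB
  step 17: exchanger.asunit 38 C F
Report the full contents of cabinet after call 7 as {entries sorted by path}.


Do: cabinet.dig[p='/wa']
See: ok
Do: cabinet.pen[p='/wa/pragra'; c='riho']
See: created
Do: cabinet.cull[p='/wa/pragra']
See: ok
Do: cabinet.cull[p='/wa']
See: ok
Do: cabinet.pen[p='/plotabru'; c='dogeg']
See: created
Do: cabinet.shunt[s='/plotabru'; d='/pida']
See: ok
Do: exchanger.asunit[v='-24'; u_from='h'; u_to='min']
See: -1440
Do: exchanger.asunit[v='7747'; u_from='g'; u_to='lb']
See: 774700000/45359237
Do: cabinet.pen[p='/hup'; c='vucrimo']
See: created
Do: exchanger.asunit[v='-492'; u_from='MB'; u_to='B']
See: -492000000
Do: cabinet.dig[p='/flisti']
See: ok
Do: exchanger.asunit[v='358'; u_from='F'; u_to='C']
See: 1630/9
Do: cabinet.dig[p='/va']
See: ok
Do: exchanger.asunit[v='-92'; u_from='min'; u_to='h']
See: -23/15
Do: cabinet.dig[p='/flisti/nad']
See: ok
Do: exchanger.asunit[v='6695'; u_from='MiB'; u_to='KiB']
See: 6855680
Do: exchanger.asunit[v='38'; u_from='C'; u_to='F']
See: 502/5

Answer: {pida=dogeg}


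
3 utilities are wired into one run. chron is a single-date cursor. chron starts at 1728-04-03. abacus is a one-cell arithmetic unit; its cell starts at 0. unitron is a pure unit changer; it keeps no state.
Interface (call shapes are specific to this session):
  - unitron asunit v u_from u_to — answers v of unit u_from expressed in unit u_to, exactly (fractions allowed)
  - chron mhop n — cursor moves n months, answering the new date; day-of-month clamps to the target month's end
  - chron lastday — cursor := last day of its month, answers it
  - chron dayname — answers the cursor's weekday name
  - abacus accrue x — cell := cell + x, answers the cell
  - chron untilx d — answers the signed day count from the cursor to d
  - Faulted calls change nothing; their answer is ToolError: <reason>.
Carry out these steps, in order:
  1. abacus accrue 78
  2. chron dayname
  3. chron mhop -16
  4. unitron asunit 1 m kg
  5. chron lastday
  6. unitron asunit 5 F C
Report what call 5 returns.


Step: abacus accrue[x=78]
Result: 78
Step: chron dayname[]
Result: Saturday
Step: chron mhop[n=-16]
Result: 1726-12-03
Step: unitron asunit[v=1; u_from=m; u_to=kg]
Result: ToolError: incompatible units
Step: chron lastday[]
Result: 1726-12-31
Step: unitron asunit[v=5; u_from=F; u_to=C]
Result: -15

Answer: 1726-12-31


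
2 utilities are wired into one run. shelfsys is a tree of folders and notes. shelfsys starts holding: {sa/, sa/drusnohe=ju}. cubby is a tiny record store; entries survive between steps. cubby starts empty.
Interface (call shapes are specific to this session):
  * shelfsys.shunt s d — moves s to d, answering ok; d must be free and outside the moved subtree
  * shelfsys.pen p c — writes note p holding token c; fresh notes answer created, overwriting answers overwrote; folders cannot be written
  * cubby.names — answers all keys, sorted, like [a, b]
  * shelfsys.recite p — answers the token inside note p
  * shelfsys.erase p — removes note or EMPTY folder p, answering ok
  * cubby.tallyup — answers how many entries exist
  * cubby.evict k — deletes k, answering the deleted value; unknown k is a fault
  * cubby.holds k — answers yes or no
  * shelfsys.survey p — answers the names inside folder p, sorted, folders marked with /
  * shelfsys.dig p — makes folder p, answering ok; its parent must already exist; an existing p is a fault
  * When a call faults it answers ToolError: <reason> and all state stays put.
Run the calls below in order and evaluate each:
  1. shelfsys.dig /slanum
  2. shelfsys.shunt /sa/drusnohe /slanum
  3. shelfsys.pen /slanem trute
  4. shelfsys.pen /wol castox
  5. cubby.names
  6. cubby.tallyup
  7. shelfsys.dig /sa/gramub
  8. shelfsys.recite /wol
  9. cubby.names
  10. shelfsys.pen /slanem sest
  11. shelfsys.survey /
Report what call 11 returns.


Step: shelfsys.dig[/slanum]
Result: ok
Step: shelfsys.shunt[/sa/drusnohe; /slanum]
Result: ToolError: exists
Step: shelfsys.pen[/slanem; trute]
Result: created
Step: shelfsys.pen[/wol; castox]
Result: created
Step: cubby.names[]
Result: []
Step: cubby.tallyup[]
Result: 0
Step: shelfsys.dig[/sa/gramub]
Result: ok
Step: shelfsys.recite[/wol]
Result: castox
Step: cubby.names[]
Result: []
Step: shelfsys.pen[/slanem; sest]
Result: overwrote
Step: shelfsys.survey[/]
Result: [sa/, slanem, slanum/, wol]

Answer: [sa/, slanem, slanum/, wol]


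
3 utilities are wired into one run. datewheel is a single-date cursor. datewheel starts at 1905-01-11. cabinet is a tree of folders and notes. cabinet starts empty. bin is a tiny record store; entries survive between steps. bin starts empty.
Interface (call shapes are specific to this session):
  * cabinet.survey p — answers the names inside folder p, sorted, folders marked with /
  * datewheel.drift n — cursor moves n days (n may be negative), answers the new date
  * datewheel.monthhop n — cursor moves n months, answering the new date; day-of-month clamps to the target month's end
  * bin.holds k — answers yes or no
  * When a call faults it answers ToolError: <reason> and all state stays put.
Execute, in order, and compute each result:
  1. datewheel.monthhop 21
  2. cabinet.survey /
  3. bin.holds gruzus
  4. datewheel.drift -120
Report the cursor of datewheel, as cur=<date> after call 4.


> datewheel.monthhop n: 21
[out] 1906-10-11
> cabinet.survey p: /
[out] []
> bin.holds k: gruzus
[out] no
> datewheel.drift n: -120
[out] 1906-06-13

Answer: cur=1906-06-13


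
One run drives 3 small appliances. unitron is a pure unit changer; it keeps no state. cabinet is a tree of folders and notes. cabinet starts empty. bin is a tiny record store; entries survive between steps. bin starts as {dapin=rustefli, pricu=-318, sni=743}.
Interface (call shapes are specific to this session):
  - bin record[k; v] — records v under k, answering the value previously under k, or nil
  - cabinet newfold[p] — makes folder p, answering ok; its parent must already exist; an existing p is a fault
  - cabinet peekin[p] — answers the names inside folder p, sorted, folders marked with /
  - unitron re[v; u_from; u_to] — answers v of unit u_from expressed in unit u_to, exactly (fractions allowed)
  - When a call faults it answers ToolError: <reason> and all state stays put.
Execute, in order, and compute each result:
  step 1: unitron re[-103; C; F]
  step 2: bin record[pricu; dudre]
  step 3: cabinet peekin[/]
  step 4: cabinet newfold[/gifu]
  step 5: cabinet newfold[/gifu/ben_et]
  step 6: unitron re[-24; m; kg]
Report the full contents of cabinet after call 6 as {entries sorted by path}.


I try unitron re using v='-103', u_from='C', u_to='F', which returns -767/5.
Now I run bin record using k='pricu', v='dudre', and observe -318.
I use cabinet peekin using p='/', yielding [].
Invoking cabinet newfold using p='/gifu', yielding ok.
Next I call cabinet newfold using p='/gifu/ben_et', and see ok.
Next I call unitron re using v='-24', u_from='m', u_to='kg', and observe ToolError: incompatible units.

Answer: {gifu/, gifu/ben_et/}


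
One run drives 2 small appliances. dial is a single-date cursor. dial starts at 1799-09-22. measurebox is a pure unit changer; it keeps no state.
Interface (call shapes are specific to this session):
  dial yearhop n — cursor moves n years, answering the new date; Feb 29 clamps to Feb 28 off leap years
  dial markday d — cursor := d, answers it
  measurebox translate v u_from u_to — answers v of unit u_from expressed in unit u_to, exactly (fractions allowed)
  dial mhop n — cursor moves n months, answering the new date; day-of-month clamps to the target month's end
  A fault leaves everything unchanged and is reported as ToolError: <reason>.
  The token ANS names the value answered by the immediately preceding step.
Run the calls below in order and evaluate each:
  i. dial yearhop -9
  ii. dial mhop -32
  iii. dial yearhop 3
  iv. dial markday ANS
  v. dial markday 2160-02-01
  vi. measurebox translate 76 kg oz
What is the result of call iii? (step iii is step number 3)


Next I call dial yearhop using n='-9', and see 1790-09-22.
Next I call dial mhop using n='-32', → 1788-01-22.
I use dial yearhop using n='3', and get 1791-01-22.
I use dial markday using d='ANS', — result: 1791-01-22.
Invoking dial markday using d='2160-02-01', which returns 2160-02-01.
Now I run measurebox translate using v='76', u_from='kg', u_to='oz', and get 121600000000/45359237.

Answer: 1791-01-22


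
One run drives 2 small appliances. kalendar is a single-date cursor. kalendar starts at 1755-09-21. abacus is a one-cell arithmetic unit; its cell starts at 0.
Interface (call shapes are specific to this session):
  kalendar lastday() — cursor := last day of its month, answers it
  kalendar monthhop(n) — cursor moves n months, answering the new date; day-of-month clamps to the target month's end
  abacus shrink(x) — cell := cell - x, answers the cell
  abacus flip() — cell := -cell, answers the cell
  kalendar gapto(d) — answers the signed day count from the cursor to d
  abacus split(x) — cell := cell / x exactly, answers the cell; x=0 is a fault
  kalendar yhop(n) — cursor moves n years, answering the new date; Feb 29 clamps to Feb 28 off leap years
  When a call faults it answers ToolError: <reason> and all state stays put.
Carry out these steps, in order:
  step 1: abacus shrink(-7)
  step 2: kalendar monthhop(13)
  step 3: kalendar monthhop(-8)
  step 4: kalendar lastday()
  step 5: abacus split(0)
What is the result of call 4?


Then abacus shrink(x: -7), and get 7.
I use kalendar monthhop(n: 13), → 1756-10-21.
Invoking kalendar monthhop(n: -8), which returns 1756-02-21.
I try kalendar lastday, → 1756-02-29.
Calling abacus split(x: 0), yielding ToolError: division by zero.

Answer: 1756-02-29


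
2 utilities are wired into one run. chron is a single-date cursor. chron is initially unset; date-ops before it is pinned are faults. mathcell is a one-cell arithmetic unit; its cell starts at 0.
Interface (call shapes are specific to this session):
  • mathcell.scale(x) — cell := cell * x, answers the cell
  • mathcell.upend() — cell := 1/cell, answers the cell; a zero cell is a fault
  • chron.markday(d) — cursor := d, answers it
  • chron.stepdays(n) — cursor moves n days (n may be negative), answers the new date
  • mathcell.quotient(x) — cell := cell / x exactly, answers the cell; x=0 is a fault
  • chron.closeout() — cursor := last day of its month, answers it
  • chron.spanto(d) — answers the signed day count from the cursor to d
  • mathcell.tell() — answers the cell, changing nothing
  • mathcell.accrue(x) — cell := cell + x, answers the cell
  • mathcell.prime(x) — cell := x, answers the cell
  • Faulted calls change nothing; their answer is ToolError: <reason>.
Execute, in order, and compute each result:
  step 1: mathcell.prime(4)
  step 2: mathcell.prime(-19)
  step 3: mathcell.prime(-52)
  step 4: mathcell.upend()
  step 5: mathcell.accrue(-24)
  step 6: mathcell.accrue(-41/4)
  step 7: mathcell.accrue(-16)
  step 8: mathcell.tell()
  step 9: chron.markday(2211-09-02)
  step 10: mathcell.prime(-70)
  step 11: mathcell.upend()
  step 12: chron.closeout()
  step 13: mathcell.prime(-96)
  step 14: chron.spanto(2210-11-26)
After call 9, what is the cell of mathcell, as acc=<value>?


Answer: acc=-1307/26

Derivation:
;; mathcell.prime(x: 4) ~> 4
;; mathcell.prime(x: -19) ~> -19
;; mathcell.prime(x: -52) ~> -52
;; mathcell.upend() ~> -1/52
;; mathcell.accrue(x: -24) ~> -1249/52
;; mathcell.accrue(x: -41/4) ~> -891/26
;; mathcell.accrue(x: -16) ~> -1307/26
;; mathcell.tell() ~> -1307/26
;; chron.markday(d: 2211-09-02) ~> 2211-09-02
;; mathcell.prime(x: -70) ~> -70
;; mathcell.upend() ~> -1/70
;; chron.closeout() ~> 2211-09-30
;; mathcell.prime(x: -96) ~> -96
;; chron.spanto(d: 2210-11-26) ~> -308


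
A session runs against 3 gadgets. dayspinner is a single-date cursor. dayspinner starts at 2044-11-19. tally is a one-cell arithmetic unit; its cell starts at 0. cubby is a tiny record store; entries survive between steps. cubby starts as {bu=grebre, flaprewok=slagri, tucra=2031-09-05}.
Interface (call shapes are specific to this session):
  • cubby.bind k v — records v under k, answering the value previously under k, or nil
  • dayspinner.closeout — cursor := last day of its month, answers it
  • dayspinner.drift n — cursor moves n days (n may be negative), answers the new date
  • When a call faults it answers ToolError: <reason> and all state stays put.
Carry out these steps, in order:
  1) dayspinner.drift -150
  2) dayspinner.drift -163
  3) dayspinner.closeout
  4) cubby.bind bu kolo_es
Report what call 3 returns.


Answer: 2044-01-31

Derivation:
[in] dayspinner.drift n: -150
:: 2044-06-22
[in] dayspinner.drift n: -163
:: 2044-01-11
[in] dayspinner.closeout
:: 2044-01-31
[in] cubby.bind k: bu v: kolo_es
:: grebre


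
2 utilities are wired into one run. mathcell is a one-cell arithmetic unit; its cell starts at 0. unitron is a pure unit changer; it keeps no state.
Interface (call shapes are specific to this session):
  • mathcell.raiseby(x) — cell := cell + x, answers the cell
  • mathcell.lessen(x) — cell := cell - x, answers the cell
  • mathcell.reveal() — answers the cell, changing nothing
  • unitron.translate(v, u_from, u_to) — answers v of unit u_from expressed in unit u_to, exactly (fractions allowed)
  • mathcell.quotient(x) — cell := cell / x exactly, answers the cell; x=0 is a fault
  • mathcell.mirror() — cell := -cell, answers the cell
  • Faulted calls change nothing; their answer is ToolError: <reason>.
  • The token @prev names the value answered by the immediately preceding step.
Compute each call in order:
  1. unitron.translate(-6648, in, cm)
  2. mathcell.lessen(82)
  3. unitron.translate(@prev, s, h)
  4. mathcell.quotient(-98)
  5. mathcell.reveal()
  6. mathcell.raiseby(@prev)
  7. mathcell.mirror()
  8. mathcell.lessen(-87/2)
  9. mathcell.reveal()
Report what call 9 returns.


Next I call unitron.translate using v→-6648, u_from→in, u_to→cm, — result: -422148/25.
Invoking mathcell.lessen using x→82, and see -82.
Using unitron.translate using v→@prev, u_from→s, u_to→h, and observe -41/1800.
Now I run mathcell.quotient using x→-98, which returns 41/49.
Using mathcell.reveal(), → 41/49.
Now I run mathcell.raiseby using x→@prev, and get 82/49.
I try mathcell.mirror, which returns -82/49.
Invoking mathcell.lessen using x→-87/2, and get 4099/98.
I call mathcell.reveal(), and get 4099/98.

Answer: 4099/98


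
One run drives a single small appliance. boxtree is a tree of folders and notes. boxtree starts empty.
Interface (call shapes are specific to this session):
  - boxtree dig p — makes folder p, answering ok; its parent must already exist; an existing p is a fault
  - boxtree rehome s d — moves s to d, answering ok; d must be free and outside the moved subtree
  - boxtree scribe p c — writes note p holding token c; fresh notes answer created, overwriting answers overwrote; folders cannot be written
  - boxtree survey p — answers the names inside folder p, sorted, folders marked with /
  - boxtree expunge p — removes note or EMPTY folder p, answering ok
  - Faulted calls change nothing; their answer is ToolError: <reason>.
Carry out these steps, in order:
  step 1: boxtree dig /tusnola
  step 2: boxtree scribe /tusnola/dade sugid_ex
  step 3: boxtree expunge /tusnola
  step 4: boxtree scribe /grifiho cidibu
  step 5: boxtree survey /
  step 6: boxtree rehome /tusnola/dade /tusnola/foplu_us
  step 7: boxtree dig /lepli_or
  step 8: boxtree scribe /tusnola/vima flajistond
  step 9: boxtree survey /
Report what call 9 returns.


Answer: [grifiho, lepli_or/, tusnola/]

Derivation:
# 1. boxtree dig(p=/tusnola) => ok
# 2. boxtree scribe(p=/tusnola/dade, c=sugid_ex) => created
# 3. boxtree expunge(p=/tusnola) => ToolError: not empty
# 4. boxtree scribe(p=/grifiho, c=cidibu) => created
# 5. boxtree survey(p=/) => [grifiho, tusnola/]
# 6. boxtree rehome(s=/tusnola/dade, d=/tusnola/foplu_us) => ok
# 7. boxtree dig(p=/lepli_or) => ok
# 8. boxtree scribe(p=/tusnola/vima, c=flajistond) => created
# 9. boxtree survey(p=/) => [grifiho, lepli_or/, tusnola/]


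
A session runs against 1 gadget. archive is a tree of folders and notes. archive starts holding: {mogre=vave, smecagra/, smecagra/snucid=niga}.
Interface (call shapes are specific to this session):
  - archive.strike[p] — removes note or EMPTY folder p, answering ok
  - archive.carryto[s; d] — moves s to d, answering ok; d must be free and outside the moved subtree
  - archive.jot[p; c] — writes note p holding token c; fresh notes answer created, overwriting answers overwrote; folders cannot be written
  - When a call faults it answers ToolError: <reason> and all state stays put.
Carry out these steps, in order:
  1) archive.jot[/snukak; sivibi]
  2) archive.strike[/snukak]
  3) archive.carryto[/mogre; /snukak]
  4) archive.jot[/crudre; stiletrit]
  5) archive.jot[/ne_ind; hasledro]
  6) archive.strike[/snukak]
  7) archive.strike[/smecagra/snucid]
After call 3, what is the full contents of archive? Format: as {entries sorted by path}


Answer: {smecagra/, smecagra/snucid=niga, snukak=vave}

Derivation:
CALL archive.jot[/snukak; sivibi]
RET  created
CALL archive.strike[/snukak]
RET  ok
CALL archive.carryto[/mogre; /snukak]
RET  ok
CALL archive.jot[/crudre; stiletrit]
RET  created
CALL archive.jot[/ne_ind; hasledro]
RET  created
CALL archive.strike[/snukak]
RET  ok
CALL archive.strike[/smecagra/snucid]
RET  ok


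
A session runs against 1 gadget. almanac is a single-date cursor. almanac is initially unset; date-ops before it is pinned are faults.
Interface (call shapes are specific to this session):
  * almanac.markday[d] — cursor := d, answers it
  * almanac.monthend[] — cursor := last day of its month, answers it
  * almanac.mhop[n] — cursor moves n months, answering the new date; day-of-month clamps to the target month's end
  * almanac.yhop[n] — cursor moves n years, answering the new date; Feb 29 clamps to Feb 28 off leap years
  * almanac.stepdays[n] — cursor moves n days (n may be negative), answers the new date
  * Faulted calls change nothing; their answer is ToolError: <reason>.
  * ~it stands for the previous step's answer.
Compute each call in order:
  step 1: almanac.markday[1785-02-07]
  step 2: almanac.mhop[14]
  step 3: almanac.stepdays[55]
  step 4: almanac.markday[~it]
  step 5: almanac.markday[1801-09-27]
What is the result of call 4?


==> markday(d→1785-02-07)
<== 1785-02-07
==> mhop(n→14)
<== 1786-04-07
==> stepdays(n→55)
<== 1786-06-01
==> markday(d→~it)
<== 1786-06-01
==> markday(d→1801-09-27)
<== 1801-09-27

Answer: 1786-06-01


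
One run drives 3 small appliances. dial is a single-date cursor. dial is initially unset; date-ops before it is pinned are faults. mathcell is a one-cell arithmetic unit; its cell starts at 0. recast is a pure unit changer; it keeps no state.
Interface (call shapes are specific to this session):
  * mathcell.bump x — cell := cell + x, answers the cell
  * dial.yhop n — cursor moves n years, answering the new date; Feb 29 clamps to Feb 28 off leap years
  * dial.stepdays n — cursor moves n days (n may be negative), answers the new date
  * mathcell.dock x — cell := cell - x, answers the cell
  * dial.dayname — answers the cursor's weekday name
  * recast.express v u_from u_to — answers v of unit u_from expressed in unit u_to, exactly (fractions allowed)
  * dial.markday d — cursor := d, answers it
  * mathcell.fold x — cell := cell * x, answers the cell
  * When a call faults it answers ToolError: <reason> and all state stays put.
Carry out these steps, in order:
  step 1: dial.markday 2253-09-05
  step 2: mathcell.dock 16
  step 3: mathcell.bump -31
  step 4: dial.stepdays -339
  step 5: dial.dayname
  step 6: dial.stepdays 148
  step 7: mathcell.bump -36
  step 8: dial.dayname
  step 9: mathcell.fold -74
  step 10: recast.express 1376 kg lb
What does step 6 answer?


Answer: 2253-02-26

Derivation:
# dial.markday(2253-09-05) => 2253-09-05
# mathcell.dock(16) => -16
# mathcell.bump(-31) => -47
# dial.stepdays(-339) => 2252-10-01
# dial.dayname() => Friday
# dial.stepdays(148) => 2253-02-26
# mathcell.bump(-36) => -83
# dial.dayname() => Saturday
# mathcell.fold(-74) => 6142
# recast.express(1376, kg, lb) => 137600000000/45359237


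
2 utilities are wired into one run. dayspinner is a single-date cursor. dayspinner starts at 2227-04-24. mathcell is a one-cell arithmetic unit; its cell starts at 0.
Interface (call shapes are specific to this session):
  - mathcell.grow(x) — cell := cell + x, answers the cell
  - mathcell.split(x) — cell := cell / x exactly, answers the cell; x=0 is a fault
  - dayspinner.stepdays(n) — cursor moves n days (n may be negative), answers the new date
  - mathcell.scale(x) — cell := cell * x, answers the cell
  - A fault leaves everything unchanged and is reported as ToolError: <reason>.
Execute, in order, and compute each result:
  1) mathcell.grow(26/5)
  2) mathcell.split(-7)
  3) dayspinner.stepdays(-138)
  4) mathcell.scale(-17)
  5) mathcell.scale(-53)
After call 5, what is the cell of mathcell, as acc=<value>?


Answer: acc=-23426/35

Derivation:
Using grow using x: 26/5, — result: 26/5.
Invoking split using x: -7, and see -26/35.
I run stepdays using n: -138: 2226-12-07.
Using scale using x: -17, and get 442/35.
I invoke scale using x: -53, — result: -23426/35.


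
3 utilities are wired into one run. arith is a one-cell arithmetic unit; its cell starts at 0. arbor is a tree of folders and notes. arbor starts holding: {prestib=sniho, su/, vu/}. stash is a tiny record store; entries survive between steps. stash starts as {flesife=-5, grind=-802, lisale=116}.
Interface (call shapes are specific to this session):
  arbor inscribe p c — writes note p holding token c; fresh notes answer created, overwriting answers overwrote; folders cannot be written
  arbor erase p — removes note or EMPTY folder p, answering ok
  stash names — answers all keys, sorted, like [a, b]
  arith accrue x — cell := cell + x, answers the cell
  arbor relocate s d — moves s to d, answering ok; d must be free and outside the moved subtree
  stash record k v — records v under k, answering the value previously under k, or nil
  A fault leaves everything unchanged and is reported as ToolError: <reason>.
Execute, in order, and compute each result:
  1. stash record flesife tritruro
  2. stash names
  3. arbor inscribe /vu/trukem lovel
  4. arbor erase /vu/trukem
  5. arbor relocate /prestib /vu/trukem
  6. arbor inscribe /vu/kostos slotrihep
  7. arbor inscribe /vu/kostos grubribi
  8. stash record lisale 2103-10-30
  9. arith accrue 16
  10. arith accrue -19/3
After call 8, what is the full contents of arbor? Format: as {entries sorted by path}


Answer: {su/, vu/, vu/kostos=grubribi, vu/trukem=sniho}

Derivation:
==> stash record(k=flesife, v=tritruro)
<== -5
==> stash names()
<== [flesife, grind, lisale]
==> arbor inscribe(p=/vu/trukem, c=lovel)
<== created
==> arbor erase(p=/vu/trukem)
<== ok
==> arbor relocate(s=/prestib, d=/vu/trukem)
<== ok
==> arbor inscribe(p=/vu/kostos, c=slotrihep)
<== created
==> arbor inscribe(p=/vu/kostos, c=grubribi)
<== overwrote
==> stash record(k=lisale, v=2103-10-30)
<== 116
==> arith accrue(x=16)
<== 16
==> arith accrue(x=-19/3)
<== 29/3


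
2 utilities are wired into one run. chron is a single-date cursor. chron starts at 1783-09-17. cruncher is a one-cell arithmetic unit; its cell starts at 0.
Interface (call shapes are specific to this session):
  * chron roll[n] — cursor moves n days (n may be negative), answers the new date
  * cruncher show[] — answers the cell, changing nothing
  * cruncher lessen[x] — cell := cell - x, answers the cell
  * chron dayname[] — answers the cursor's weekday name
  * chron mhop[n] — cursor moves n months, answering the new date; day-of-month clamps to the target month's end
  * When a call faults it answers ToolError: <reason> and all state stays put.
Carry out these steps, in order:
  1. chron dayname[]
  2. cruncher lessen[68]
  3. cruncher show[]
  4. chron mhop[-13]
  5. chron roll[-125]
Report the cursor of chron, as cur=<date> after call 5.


! chron dayname() == Wednesday
! cruncher lessen(x=68) == -68
! cruncher show() == -68
! chron mhop(n=-13) == 1782-08-17
! chron roll(n=-125) == 1782-04-14

Answer: cur=1782-04-14


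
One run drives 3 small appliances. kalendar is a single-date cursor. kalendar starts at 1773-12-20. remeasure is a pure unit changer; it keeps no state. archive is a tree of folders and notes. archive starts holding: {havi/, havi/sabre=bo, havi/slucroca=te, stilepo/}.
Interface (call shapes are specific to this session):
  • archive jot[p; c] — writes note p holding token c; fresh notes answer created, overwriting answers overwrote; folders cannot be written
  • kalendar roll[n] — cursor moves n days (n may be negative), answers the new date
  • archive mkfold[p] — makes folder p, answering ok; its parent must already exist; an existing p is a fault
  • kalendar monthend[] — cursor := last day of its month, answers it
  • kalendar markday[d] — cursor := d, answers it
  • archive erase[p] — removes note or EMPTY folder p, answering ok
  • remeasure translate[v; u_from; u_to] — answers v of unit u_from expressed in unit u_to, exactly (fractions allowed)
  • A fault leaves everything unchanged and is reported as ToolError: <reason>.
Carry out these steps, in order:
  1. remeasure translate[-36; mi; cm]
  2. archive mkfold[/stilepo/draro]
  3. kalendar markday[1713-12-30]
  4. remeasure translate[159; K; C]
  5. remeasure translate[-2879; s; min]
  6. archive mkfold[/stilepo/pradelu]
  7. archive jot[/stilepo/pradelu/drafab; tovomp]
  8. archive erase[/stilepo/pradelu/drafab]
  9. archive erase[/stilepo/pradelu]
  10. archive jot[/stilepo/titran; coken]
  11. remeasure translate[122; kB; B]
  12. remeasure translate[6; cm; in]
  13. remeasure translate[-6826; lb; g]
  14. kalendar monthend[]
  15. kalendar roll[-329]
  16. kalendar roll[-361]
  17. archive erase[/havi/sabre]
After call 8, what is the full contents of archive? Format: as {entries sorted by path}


Answer: {havi/, havi/sabre=bo, havi/slucroca=te, stilepo/, stilepo/draro/, stilepo/pradelu/}

Derivation:
>>> remeasure translate v→-36 u_from→mi u_to→cm
= -28968192/5
>>> archive mkfold p→/stilepo/draro
= ok
>>> kalendar markday d→1713-12-30
= 1713-12-30
>>> remeasure translate v→159 u_from→K u_to→C
= -2283/20
>>> remeasure translate v→-2879 u_from→s u_to→min
= -2879/60
>>> archive mkfold p→/stilepo/pradelu
= ok
>>> archive jot p→/stilepo/pradelu/drafab c→tovomp
= created
>>> archive erase p→/stilepo/pradelu/drafab
= ok
>>> archive erase p→/stilepo/pradelu
= ok
>>> archive jot p→/stilepo/titran c→coken
= created
>>> remeasure translate v→122 u_from→kB u_to→B
= 122000
>>> remeasure translate v→6 u_from→cm u_to→in
= 300/127
>>> remeasure translate v→-6826 u_from→lb u_to→g
= -154811075881/50000
>>> kalendar monthend
= 1713-12-31
>>> kalendar roll n→-329
= 1713-02-05
>>> kalendar roll n→-361
= 1712-02-10
>>> archive erase p→/havi/sabre
= ok


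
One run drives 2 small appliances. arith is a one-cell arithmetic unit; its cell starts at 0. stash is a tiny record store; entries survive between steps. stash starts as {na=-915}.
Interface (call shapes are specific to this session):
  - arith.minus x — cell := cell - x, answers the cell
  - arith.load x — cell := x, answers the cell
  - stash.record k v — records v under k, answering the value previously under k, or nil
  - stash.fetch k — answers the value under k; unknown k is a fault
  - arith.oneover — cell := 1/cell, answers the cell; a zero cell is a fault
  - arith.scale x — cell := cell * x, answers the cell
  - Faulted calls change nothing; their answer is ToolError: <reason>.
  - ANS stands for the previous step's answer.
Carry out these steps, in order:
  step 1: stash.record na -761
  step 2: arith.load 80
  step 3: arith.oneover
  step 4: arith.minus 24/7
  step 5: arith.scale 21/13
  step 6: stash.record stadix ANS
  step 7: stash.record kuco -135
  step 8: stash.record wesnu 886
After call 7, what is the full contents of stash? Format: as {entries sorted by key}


Answer: {kuco=-135, na=-761, stadix=-5739/1040}

Derivation:
~$ record k='na' v='-761'
[out] -915
~$ load x='80'
[out] 80
~$ oneover
[out] 1/80
~$ minus x='24/7'
[out] -1913/560
~$ scale x='21/13'
[out] -5739/1040
~$ record k='stadix' v='ANS'
[out] nil
~$ record k='kuco' v='-135'
[out] nil
~$ record k='wesnu' v='886'
[out] nil


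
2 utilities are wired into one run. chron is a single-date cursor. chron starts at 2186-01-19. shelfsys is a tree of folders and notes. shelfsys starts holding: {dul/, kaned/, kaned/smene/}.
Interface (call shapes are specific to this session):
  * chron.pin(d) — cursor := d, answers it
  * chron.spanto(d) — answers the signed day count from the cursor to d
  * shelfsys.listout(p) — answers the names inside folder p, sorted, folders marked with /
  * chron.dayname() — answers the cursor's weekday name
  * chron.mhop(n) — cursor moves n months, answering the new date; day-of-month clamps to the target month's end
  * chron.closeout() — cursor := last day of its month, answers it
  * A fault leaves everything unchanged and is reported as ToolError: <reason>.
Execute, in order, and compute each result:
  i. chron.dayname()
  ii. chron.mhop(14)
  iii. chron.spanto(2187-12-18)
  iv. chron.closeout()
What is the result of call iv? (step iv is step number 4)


Answer: 2187-03-31

Derivation:
I run chron.dayname, which returns Thursday.
Invoking chron.mhop(n=14), and get 2187-03-19.
I run chron.spanto(d=2187-12-18), and get 274.
I run chron.closeout, — result: 2187-03-31.


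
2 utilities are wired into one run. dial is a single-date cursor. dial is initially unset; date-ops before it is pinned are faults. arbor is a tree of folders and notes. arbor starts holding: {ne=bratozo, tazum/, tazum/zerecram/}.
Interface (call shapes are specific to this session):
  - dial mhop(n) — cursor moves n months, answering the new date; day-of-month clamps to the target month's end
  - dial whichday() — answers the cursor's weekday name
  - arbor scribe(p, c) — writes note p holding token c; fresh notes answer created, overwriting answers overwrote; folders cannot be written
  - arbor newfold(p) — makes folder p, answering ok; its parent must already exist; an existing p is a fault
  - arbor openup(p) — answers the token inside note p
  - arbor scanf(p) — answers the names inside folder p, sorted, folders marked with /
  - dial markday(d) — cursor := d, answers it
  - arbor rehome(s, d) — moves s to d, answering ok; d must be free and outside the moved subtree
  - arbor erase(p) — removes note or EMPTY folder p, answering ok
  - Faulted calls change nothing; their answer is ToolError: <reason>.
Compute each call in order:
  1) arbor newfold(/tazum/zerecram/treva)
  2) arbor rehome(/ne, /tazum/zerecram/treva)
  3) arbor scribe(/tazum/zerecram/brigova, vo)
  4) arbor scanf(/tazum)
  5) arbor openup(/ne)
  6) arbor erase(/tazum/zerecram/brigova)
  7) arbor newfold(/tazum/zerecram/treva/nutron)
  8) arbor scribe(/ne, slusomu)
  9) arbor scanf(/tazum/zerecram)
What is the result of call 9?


Calling arbor newfold on p='/tazum/zerecram/treva', → ok.
Using arbor rehome on s='/ne', d='/tazum/zerecram/treva', and see ToolError: exists.
Then arbor scribe on p='/tazum/zerecram/brigova', c='vo', and get created.
I invoke arbor scanf on p='/tazum', yielding [zerecram/].
Now I run arbor openup on p='/ne', and observe bratozo.
Using arbor erase on p='/tazum/zerecram/brigova', yielding ok.
Now I run arbor newfold on p='/tazum/zerecram/treva/nutron', and observe ok.
Calling arbor scribe on p='/ne', c='slusomu', yielding overwrote.
Using arbor scanf on p='/tazum/zerecram', → [treva/].

Answer: [treva/]
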